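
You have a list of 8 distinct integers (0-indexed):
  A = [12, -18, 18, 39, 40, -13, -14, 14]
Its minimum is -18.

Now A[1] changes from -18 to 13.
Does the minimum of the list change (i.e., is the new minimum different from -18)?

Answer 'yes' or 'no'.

Old min = -18
Change: A[1] -18 -> 13
Changed element was the min; new min must be rechecked.
New min = -14; changed? yes

Answer: yes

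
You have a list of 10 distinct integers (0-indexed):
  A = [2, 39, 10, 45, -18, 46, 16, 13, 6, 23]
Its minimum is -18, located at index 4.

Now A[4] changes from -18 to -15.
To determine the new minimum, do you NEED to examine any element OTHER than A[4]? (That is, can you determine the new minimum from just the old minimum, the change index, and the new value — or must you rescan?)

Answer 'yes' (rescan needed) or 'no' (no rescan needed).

Answer: yes

Derivation:
Old min = -18 at index 4
Change at index 4: -18 -> -15
Index 4 WAS the min and new value -15 > old min -18. Must rescan other elements to find the new min.
Needs rescan: yes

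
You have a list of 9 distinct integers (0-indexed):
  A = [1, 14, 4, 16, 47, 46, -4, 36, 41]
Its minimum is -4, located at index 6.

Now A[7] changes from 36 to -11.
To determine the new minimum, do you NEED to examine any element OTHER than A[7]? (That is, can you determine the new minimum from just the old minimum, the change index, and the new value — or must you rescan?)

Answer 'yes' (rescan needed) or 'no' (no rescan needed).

Old min = -4 at index 6
Change at index 7: 36 -> -11
Index 7 was NOT the min. New min = min(-4, -11). No rescan of other elements needed.
Needs rescan: no

Answer: no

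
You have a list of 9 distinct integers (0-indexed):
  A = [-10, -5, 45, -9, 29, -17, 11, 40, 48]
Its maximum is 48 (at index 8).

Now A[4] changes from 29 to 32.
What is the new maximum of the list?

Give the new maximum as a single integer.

Old max = 48 (at index 8)
Change: A[4] 29 -> 32
Changed element was NOT the old max.
  New max = max(old_max, new_val) = max(48, 32) = 48

Answer: 48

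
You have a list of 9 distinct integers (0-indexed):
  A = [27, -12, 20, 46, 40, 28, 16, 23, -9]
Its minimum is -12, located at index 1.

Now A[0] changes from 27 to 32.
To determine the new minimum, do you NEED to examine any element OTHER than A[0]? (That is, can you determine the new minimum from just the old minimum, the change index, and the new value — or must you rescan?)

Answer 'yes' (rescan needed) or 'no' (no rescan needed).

Old min = -12 at index 1
Change at index 0: 27 -> 32
Index 0 was NOT the min. New min = min(-12, 32). No rescan of other elements needed.
Needs rescan: no

Answer: no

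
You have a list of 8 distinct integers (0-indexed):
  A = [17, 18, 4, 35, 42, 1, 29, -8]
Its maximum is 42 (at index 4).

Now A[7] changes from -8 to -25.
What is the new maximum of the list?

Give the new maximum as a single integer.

Answer: 42

Derivation:
Old max = 42 (at index 4)
Change: A[7] -8 -> -25
Changed element was NOT the old max.
  New max = max(old_max, new_val) = max(42, -25) = 42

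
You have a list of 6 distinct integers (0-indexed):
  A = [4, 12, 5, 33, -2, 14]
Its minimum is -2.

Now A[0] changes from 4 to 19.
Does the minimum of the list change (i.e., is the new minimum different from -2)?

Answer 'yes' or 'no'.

Answer: no

Derivation:
Old min = -2
Change: A[0] 4 -> 19
Changed element was NOT the min; min changes only if 19 < -2.
New min = -2; changed? no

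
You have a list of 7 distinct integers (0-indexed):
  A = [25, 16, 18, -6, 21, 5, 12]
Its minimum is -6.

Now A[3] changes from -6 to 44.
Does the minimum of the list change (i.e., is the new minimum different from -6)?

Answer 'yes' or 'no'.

Old min = -6
Change: A[3] -6 -> 44
Changed element was the min; new min must be rechecked.
New min = 5; changed? yes

Answer: yes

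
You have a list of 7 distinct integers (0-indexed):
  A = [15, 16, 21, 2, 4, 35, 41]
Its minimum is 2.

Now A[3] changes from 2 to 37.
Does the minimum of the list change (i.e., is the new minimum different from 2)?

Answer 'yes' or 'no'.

Answer: yes

Derivation:
Old min = 2
Change: A[3] 2 -> 37
Changed element was the min; new min must be rechecked.
New min = 4; changed? yes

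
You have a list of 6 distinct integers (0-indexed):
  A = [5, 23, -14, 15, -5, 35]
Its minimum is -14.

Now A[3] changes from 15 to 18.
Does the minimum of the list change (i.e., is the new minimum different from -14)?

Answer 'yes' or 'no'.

Answer: no

Derivation:
Old min = -14
Change: A[3] 15 -> 18
Changed element was NOT the min; min changes only if 18 < -14.
New min = -14; changed? no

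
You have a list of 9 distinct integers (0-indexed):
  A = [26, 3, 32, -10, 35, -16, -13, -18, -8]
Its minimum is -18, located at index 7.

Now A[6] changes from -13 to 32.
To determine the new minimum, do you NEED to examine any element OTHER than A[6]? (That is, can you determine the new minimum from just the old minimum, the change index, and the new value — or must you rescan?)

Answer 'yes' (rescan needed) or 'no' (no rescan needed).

Answer: no

Derivation:
Old min = -18 at index 7
Change at index 6: -13 -> 32
Index 6 was NOT the min. New min = min(-18, 32). No rescan of other elements needed.
Needs rescan: no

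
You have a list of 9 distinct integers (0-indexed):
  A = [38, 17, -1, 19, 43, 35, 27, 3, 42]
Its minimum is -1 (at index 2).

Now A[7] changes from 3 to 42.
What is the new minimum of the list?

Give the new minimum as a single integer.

Answer: -1

Derivation:
Old min = -1 (at index 2)
Change: A[7] 3 -> 42
Changed element was NOT the old min.
  New min = min(old_min, new_val) = min(-1, 42) = -1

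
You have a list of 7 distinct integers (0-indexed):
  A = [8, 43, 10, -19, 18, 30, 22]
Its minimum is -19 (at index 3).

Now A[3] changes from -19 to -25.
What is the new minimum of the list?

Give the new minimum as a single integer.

Answer: -25

Derivation:
Old min = -19 (at index 3)
Change: A[3] -19 -> -25
Changed element WAS the min. Need to check: is -25 still <= all others?
  Min of remaining elements: 8
  New min = min(-25, 8) = -25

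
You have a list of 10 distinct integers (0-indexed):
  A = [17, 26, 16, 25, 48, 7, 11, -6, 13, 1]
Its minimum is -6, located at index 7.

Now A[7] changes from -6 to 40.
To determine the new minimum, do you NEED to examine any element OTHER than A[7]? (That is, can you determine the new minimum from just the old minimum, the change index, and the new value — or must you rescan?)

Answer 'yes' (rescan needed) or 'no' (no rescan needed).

Answer: yes

Derivation:
Old min = -6 at index 7
Change at index 7: -6 -> 40
Index 7 WAS the min and new value 40 > old min -6. Must rescan other elements to find the new min.
Needs rescan: yes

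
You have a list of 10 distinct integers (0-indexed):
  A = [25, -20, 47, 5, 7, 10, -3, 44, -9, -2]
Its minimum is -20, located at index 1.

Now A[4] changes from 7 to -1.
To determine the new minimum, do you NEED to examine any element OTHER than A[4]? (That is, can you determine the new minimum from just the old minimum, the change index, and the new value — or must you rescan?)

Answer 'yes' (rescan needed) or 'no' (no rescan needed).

Old min = -20 at index 1
Change at index 4: 7 -> -1
Index 4 was NOT the min. New min = min(-20, -1). No rescan of other elements needed.
Needs rescan: no

Answer: no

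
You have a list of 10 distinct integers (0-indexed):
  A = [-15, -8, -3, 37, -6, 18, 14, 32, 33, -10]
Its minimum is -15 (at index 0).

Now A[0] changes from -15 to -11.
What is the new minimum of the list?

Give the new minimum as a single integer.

Answer: -11

Derivation:
Old min = -15 (at index 0)
Change: A[0] -15 -> -11
Changed element WAS the min. Need to check: is -11 still <= all others?
  Min of remaining elements: -10
  New min = min(-11, -10) = -11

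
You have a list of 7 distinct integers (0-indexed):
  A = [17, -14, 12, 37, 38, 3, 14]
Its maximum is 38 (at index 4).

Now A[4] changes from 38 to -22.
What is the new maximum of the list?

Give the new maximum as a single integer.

Old max = 38 (at index 4)
Change: A[4] 38 -> -22
Changed element WAS the max -> may need rescan.
  Max of remaining elements: 37
  New max = max(-22, 37) = 37

Answer: 37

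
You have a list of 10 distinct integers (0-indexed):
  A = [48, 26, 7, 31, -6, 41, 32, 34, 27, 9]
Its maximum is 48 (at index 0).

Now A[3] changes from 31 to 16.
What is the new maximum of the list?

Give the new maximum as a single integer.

Answer: 48

Derivation:
Old max = 48 (at index 0)
Change: A[3] 31 -> 16
Changed element was NOT the old max.
  New max = max(old_max, new_val) = max(48, 16) = 48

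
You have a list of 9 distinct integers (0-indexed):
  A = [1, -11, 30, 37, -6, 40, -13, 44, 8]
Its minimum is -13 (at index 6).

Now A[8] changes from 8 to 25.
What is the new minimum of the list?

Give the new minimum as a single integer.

Old min = -13 (at index 6)
Change: A[8] 8 -> 25
Changed element was NOT the old min.
  New min = min(old_min, new_val) = min(-13, 25) = -13

Answer: -13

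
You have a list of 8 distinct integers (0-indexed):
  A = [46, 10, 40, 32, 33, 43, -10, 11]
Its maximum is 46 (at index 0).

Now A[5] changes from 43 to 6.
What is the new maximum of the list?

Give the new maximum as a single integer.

Old max = 46 (at index 0)
Change: A[5] 43 -> 6
Changed element was NOT the old max.
  New max = max(old_max, new_val) = max(46, 6) = 46

Answer: 46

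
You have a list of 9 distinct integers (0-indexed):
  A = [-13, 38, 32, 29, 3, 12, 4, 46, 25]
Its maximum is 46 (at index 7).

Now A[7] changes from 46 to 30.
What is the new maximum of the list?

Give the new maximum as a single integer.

Answer: 38

Derivation:
Old max = 46 (at index 7)
Change: A[7] 46 -> 30
Changed element WAS the max -> may need rescan.
  Max of remaining elements: 38
  New max = max(30, 38) = 38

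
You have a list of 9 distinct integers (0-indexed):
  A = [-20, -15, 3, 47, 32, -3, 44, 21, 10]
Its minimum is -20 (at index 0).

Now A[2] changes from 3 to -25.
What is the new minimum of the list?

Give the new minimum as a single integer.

Answer: -25

Derivation:
Old min = -20 (at index 0)
Change: A[2] 3 -> -25
Changed element was NOT the old min.
  New min = min(old_min, new_val) = min(-20, -25) = -25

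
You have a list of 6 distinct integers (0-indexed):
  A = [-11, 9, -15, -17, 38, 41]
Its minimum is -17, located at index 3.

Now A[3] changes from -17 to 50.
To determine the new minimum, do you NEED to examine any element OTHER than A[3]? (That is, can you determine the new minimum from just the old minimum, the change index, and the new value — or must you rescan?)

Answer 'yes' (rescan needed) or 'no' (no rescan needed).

Old min = -17 at index 3
Change at index 3: -17 -> 50
Index 3 WAS the min and new value 50 > old min -17. Must rescan other elements to find the new min.
Needs rescan: yes

Answer: yes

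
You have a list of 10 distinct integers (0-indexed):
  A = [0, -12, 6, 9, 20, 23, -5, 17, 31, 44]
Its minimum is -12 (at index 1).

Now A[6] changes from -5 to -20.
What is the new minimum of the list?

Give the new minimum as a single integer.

Answer: -20

Derivation:
Old min = -12 (at index 1)
Change: A[6] -5 -> -20
Changed element was NOT the old min.
  New min = min(old_min, new_val) = min(-12, -20) = -20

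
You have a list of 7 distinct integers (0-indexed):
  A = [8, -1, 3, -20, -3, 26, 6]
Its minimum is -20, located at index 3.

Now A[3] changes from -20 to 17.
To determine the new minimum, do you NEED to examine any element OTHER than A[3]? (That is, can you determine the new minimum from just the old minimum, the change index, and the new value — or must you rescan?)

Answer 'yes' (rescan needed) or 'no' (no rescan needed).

Answer: yes

Derivation:
Old min = -20 at index 3
Change at index 3: -20 -> 17
Index 3 WAS the min and new value 17 > old min -20. Must rescan other elements to find the new min.
Needs rescan: yes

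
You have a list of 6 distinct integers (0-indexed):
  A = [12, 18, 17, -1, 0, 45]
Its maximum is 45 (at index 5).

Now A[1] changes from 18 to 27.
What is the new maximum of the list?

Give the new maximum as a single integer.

Answer: 45

Derivation:
Old max = 45 (at index 5)
Change: A[1] 18 -> 27
Changed element was NOT the old max.
  New max = max(old_max, new_val) = max(45, 27) = 45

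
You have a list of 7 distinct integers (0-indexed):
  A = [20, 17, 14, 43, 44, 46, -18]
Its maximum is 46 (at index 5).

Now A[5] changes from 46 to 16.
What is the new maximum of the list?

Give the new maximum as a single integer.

Old max = 46 (at index 5)
Change: A[5] 46 -> 16
Changed element WAS the max -> may need rescan.
  Max of remaining elements: 44
  New max = max(16, 44) = 44

Answer: 44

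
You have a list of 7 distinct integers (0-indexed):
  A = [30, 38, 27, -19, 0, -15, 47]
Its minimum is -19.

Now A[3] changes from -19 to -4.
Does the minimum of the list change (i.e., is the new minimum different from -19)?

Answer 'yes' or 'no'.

Old min = -19
Change: A[3] -19 -> -4
Changed element was the min; new min must be rechecked.
New min = -15; changed? yes

Answer: yes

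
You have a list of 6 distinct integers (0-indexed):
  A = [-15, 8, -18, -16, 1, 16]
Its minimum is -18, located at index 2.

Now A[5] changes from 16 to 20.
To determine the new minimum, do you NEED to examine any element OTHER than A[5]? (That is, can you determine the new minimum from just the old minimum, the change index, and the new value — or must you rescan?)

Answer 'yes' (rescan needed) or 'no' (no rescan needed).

Answer: no

Derivation:
Old min = -18 at index 2
Change at index 5: 16 -> 20
Index 5 was NOT the min. New min = min(-18, 20). No rescan of other elements needed.
Needs rescan: no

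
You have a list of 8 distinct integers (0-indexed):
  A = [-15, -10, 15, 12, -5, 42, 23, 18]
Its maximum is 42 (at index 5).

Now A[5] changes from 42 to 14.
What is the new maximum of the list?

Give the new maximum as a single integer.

Answer: 23

Derivation:
Old max = 42 (at index 5)
Change: A[5] 42 -> 14
Changed element WAS the max -> may need rescan.
  Max of remaining elements: 23
  New max = max(14, 23) = 23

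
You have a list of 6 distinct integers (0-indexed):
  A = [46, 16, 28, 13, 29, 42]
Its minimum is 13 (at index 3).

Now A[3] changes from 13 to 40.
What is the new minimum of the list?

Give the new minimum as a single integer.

Old min = 13 (at index 3)
Change: A[3] 13 -> 40
Changed element WAS the min. Need to check: is 40 still <= all others?
  Min of remaining elements: 16
  New min = min(40, 16) = 16

Answer: 16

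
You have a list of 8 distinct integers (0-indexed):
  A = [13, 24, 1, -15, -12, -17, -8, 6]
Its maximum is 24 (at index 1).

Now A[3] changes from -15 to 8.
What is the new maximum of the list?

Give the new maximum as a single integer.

Answer: 24

Derivation:
Old max = 24 (at index 1)
Change: A[3] -15 -> 8
Changed element was NOT the old max.
  New max = max(old_max, new_val) = max(24, 8) = 24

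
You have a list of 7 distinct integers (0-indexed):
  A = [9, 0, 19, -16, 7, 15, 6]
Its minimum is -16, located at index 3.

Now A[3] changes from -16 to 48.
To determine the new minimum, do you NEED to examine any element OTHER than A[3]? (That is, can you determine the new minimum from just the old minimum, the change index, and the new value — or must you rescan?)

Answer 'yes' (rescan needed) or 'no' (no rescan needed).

Old min = -16 at index 3
Change at index 3: -16 -> 48
Index 3 WAS the min and new value 48 > old min -16. Must rescan other elements to find the new min.
Needs rescan: yes

Answer: yes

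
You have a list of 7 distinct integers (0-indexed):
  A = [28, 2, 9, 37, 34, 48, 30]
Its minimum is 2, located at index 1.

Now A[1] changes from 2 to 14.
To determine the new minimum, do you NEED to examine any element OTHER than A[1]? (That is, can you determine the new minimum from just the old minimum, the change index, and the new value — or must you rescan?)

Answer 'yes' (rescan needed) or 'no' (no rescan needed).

Old min = 2 at index 1
Change at index 1: 2 -> 14
Index 1 WAS the min and new value 14 > old min 2. Must rescan other elements to find the new min.
Needs rescan: yes

Answer: yes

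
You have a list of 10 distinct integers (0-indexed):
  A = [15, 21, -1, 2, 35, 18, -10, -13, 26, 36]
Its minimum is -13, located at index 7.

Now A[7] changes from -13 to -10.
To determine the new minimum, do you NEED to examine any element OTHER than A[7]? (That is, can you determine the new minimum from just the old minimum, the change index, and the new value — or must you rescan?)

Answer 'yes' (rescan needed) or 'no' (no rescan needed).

Old min = -13 at index 7
Change at index 7: -13 -> -10
Index 7 WAS the min and new value -10 > old min -13. Must rescan other elements to find the new min.
Needs rescan: yes

Answer: yes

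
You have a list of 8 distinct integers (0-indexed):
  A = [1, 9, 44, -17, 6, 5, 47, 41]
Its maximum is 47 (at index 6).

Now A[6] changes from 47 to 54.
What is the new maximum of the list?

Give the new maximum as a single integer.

Answer: 54

Derivation:
Old max = 47 (at index 6)
Change: A[6] 47 -> 54
Changed element WAS the max -> may need rescan.
  Max of remaining elements: 44
  New max = max(54, 44) = 54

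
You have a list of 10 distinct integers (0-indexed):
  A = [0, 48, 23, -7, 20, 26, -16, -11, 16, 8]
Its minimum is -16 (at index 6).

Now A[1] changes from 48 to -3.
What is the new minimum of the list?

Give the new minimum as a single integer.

Old min = -16 (at index 6)
Change: A[1] 48 -> -3
Changed element was NOT the old min.
  New min = min(old_min, new_val) = min(-16, -3) = -16

Answer: -16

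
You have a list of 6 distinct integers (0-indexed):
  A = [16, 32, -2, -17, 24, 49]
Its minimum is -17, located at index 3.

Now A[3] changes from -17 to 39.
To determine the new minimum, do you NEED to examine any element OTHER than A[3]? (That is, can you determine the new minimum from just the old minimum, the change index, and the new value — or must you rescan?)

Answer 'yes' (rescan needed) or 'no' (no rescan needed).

Answer: yes

Derivation:
Old min = -17 at index 3
Change at index 3: -17 -> 39
Index 3 WAS the min and new value 39 > old min -17. Must rescan other elements to find the new min.
Needs rescan: yes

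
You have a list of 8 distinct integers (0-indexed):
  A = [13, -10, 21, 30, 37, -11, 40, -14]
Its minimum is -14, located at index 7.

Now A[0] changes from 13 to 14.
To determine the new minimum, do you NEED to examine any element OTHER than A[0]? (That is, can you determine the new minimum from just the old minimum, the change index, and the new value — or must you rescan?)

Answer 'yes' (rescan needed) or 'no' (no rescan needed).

Answer: no

Derivation:
Old min = -14 at index 7
Change at index 0: 13 -> 14
Index 0 was NOT the min. New min = min(-14, 14). No rescan of other elements needed.
Needs rescan: no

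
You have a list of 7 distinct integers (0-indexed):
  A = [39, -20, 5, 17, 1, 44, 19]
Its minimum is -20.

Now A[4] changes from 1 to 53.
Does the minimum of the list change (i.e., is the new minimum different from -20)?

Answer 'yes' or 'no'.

Answer: no

Derivation:
Old min = -20
Change: A[4] 1 -> 53
Changed element was NOT the min; min changes only if 53 < -20.
New min = -20; changed? no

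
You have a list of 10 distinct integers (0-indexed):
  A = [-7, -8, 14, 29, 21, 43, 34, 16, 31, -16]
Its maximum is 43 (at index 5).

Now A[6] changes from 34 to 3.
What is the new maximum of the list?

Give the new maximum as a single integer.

Old max = 43 (at index 5)
Change: A[6] 34 -> 3
Changed element was NOT the old max.
  New max = max(old_max, new_val) = max(43, 3) = 43

Answer: 43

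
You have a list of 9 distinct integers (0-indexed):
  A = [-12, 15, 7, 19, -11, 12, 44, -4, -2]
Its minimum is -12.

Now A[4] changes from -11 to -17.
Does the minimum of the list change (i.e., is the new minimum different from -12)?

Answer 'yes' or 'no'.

Answer: yes

Derivation:
Old min = -12
Change: A[4] -11 -> -17
Changed element was NOT the min; min changes only if -17 < -12.
New min = -17; changed? yes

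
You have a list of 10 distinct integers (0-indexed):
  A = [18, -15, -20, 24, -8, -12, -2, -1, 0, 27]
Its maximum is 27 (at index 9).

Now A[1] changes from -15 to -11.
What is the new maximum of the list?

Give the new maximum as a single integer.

Old max = 27 (at index 9)
Change: A[1] -15 -> -11
Changed element was NOT the old max.
  New max = max(old_max, new_val) = max(27, -11) = 27

Answer: 27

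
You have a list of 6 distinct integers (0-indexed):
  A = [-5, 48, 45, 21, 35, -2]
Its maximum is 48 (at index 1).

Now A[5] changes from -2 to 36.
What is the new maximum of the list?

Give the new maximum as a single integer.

Old max = 48 (at index 1)
Change: A[5] -2 -> 36
Changed element was NOT the old max.
  New max = max(old_max, new_val) = max(48, 36) = 48

Answer: 48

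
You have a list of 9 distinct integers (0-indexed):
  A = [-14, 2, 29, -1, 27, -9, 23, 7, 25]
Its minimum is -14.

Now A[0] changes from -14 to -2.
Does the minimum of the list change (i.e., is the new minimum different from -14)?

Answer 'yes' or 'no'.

Old min = -14
Change: A[0] -14 -> -2
Changed element was the min; new min must be rechecked.
New min = -9; changed? yes

Answer: yes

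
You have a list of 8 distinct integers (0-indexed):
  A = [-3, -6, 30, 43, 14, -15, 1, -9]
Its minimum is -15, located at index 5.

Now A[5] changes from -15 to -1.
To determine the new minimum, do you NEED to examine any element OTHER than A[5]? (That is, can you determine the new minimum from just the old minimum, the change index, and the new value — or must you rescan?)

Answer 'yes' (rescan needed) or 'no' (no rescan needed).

Answer: yes

Derivation:
Old min = -15 at index 5
Change at index 5: -15 -> -1
Index 5 WAS the min and new value -1 > old min -15. Must rescan other elements to find the new min.
Needs rescan: yes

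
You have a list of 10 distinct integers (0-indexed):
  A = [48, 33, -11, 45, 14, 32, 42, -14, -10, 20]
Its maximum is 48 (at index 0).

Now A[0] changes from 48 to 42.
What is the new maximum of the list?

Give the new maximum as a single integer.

Old max = 48 (at index 0)
Change: A[0] 48 -> 42
Changed element WAS the max -> may need rescan.
  Max of remaining elements: 45
  New max = max(42, 45) = 45

Answer: 45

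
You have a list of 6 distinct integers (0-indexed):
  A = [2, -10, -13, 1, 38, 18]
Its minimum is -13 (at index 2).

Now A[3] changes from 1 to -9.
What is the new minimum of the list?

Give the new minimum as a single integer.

Old min = -13 (at index 2)
Change: A[3] 1 -> -9
Changed element was NOT the old min.
  New min = min(old_min, new_val) = min(-13, -9) = -13

Answer: -13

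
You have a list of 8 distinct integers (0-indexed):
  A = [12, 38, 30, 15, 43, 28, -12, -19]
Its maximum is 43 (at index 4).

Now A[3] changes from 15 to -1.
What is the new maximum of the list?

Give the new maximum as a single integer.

Answer: 43

Derivation:
Old max = 43 (at index 4)
Change: A[3] 15 -> -1
Changed element was NOT the old max.
  New max = max(old_max, new_val) = max(43, -1) = 43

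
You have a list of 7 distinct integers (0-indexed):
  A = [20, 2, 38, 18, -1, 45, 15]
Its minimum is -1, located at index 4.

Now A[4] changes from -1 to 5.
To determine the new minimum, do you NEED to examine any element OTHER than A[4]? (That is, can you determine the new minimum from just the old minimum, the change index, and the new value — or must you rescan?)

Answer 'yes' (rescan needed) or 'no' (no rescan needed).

Old min = -1 at index 4
Change at index 4: -1 -> 5
Index 4 WAS the min and new value 5 > old min -1. Must rescan other elements to find the new min.
Needs rescan: yes

Answer: yes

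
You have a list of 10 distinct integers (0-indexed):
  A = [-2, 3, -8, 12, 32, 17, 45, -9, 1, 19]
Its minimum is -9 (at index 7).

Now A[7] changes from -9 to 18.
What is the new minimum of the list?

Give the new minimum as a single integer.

Answer: -8

Derivation:
Old min = -9 (at index 7)
Change: A[7] -9 -> 18
Changed element WAS the min. Need to check: is 18 still <= all others?
  Min of remaining elements: -8
  New min = min(18, -8) = -8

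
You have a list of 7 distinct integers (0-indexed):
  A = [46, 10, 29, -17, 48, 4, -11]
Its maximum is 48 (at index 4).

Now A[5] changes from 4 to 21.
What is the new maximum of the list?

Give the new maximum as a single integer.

Answer: 48

Derivation:
Old max = 48 (at index 4)
Change: A[5] 4 -> 21
Changed element was NOT the old max.
  New max = max(old_max, new_val) = max(48, 21) = 48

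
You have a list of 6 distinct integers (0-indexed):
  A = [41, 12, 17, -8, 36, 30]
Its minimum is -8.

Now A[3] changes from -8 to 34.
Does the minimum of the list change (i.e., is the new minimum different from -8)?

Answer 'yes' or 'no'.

Old min = -8
Change: A[3] -8 -> 34
Changed element was the min; new min must be rechecked.
New min = 12; changed? yes

Answer: yes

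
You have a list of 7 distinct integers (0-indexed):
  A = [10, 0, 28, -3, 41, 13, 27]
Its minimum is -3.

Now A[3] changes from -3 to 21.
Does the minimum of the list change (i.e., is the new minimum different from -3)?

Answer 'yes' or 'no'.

Old min = -3
Change: A[3] -3 -> 21
Changed element was the min; new min must be rechecked.
New min = 0; changed? yes

Answer: yes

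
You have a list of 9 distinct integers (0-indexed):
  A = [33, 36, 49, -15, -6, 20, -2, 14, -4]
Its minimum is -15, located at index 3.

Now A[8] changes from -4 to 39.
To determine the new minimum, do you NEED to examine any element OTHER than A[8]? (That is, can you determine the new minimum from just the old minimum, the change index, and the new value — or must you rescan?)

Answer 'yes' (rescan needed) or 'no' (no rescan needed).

Old min = -15 at index 3
Change at index 8: -4 -> 39
Index 8 was NOT the min. New min = min(-15, 39). No rescan of other elements needed.
Needs rescan: no

Answer: no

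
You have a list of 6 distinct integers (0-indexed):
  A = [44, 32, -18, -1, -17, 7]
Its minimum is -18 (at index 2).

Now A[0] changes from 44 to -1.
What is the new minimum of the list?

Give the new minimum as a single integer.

Old min = -18 (at index 2)
Change: A[0] 44 -> -1
Changed element was NOT the old min.
  New min = min(old_min, new_val) = min(-18, -1) = -18

Answer: -18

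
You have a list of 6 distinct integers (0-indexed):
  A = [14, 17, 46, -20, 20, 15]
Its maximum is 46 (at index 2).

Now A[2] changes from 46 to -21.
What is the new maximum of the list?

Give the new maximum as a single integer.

Answer: 20

Derivation:
Old max = 46 (at index 2)
Change: A[2] 46 -> -21
Changed element WAS the max -> may need rescan.
  Max of remaining elements: 20
  New max = max(-21, 20) = 20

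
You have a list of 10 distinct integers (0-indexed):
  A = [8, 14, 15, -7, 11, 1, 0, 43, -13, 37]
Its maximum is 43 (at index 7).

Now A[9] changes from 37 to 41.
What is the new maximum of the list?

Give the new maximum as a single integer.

Answer: 43

Derivation:
Old max = 43 (at index 7)
Change: A[9] 37 -> 41
Changed element was NOT the old max.
  New max = max(old_max, new_val) = max(43, 41) = 43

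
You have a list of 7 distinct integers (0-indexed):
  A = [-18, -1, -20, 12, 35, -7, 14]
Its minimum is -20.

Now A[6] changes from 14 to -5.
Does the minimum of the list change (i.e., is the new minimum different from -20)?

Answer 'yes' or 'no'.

Answer: no

Derivation:
Old min = -20
Change: A[6] 14 -> -5
Changed element was NOT the min; min changes only if -5 < -20.
New min = -20; changed? no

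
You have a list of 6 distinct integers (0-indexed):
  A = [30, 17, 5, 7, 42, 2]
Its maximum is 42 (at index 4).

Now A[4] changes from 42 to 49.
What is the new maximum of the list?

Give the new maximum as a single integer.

Answer: 49

Derivation:
Old max = 42 (at index 4)
Change: A[4] 42 -> 49
Changed element WAS the max -> may need rescan.
  Max of remaining elements: 30
  New max = max(49, 30) = 49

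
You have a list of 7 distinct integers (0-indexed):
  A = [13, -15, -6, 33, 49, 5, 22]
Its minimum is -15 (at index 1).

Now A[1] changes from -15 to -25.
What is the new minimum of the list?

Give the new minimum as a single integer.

Old min = -15 (at index 1)
Change: A[1] -15 -> -25
Changed element WAS the min. Need to check: is -25 still <= all others?
  Min of remaining elements: -6
  New min = min(-25, -6) = -25

Answer: -25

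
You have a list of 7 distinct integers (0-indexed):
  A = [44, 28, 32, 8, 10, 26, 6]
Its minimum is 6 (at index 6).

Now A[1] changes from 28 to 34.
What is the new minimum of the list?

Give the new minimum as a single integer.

Answer: 6

Derivation:
Old min = 6 (at index 6)
Change: A[1] 28 -> 34
Changed element was NOT the old min.
  New min = min(old_min, new_val) = min(6, 34) = 6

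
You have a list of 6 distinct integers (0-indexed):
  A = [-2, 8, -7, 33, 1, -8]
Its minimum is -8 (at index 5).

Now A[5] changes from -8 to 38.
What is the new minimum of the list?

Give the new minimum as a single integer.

Old min = -8 (at index 5)
Change: A[5] -8 -> 38
Changed element WAS the min. Need to check: is 38 still <= all others?
  Min of remaining elements: -7
  New min = min(38, -7) = -7

Answer: -7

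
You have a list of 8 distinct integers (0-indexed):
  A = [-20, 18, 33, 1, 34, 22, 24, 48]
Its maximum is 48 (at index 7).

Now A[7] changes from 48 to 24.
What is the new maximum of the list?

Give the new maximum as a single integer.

Answer: 34

Derivation:
Old max = 48 (at index 7)
Change: A[7] 48 -> 24
Changed element WAS the max -> may need rescan.
  Max of remaining elements: 34
  New max = max(24, 34) = 34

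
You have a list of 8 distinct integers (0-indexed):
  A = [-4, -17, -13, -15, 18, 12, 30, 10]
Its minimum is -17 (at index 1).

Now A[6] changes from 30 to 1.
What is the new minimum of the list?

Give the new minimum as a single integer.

Answer: -17

Derivation:
Old min = -17 (at index 1)
Change: A[6] 30 -> 1
Changed element was NOT the old min.
  New min = min(old_min, new_val) = min(-17, 1) = -17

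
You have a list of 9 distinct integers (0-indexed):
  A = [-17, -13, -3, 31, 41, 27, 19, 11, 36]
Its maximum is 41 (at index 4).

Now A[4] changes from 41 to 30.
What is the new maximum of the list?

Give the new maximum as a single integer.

Old max = 41 (at index 4)
Change: A[4] 41 -> 30
Changed element WAS the max -> may need rescan.
  Max of remaining elements: 36
  New max = max(30, 36) = 36

Answer: 36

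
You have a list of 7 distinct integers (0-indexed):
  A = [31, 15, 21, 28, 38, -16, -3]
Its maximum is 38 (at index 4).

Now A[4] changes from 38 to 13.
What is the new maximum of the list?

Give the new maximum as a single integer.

Answer: 31

Derivation:
Old max = 38 (at index 4)
Change: A[4] 38 -> 13
Changed element WAS the max -> may need rescan.
  Max of remaining elements: 31
  New max = max(13, 31) = 31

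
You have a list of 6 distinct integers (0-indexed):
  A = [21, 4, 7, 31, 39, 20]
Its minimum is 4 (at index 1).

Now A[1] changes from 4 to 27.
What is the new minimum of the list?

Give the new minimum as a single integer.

Answer: 7

Derivation:
Old min = 4 (at index 1)
Change: A[1] 4 -> 27
Changed element WAS the min. Need to check: is 27 still <= all others?
  Min of remaining elements: 7
  New min = min(27, 7) = 7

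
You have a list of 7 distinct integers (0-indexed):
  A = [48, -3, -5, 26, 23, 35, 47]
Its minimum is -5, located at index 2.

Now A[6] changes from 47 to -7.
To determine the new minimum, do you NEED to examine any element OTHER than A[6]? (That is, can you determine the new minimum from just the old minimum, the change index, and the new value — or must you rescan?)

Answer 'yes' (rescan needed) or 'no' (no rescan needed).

Answer: no

Derivation:
Old min = -5 at index 2
Change at index 6: 47 -> -7
Index 6 was NOT the min. New min = min(-5, -7). No rescan of other elements needed.
Needs rescan: no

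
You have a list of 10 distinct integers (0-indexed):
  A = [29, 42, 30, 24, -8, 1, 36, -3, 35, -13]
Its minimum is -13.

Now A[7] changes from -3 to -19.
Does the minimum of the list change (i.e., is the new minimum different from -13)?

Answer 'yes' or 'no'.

Answer: yes

Derivation:
Old min = -13
Change: A[7] -3 -> -19
Changed element was NOT the min; min changes only if -19 < -13.
New min = -19; changed? yes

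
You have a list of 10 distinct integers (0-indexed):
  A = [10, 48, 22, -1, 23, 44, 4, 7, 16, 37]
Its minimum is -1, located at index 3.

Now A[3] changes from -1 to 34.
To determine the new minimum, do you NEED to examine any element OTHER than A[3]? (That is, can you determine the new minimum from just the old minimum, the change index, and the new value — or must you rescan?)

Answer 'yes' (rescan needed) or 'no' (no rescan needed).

Answer: yes

Derivation:
Old min = -1 at index 3
Change at index 3: -1 -> 34
Index 3 WAS the min and new value 34 > old min -1. Must rescan other elements to find the new min.
Needs rescan: yes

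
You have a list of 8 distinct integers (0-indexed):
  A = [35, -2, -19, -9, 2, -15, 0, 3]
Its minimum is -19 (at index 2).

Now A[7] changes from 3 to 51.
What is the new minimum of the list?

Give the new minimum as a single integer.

Answer: -19

Derivation:
Old min = -19 (at index 2)
Change: A[7] 3 -> 51
Changed element was NOT the old min.
  New min = min(old_min, new_val) = min(-19, 51) = -19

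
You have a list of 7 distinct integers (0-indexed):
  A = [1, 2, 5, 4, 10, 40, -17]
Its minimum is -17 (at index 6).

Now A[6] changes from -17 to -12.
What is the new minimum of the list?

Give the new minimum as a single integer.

Old min = -17 (at index 6)
Change: A[6] -17 -> -12
Changed element WAS the min. Need to check: is -12 still <= all others?
  Min of remaining elements: 1
  New min = min(-12, 1) = -12

Answer: -12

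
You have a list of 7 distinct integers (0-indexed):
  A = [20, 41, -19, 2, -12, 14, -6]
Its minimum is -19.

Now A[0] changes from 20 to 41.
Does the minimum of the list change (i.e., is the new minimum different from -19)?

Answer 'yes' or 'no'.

Old min = -19
Change: A[0] 20 -> 41
Changed element was NOT the min; min changes only if 41 < -19.
New min = -19; changed? no

Answer: no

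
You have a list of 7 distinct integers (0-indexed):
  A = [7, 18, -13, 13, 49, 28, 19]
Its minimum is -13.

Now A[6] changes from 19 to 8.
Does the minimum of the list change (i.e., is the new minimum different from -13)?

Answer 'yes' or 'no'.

Old min = -13
Change: A[6] 19 -> 8
Changed element was NOT the min; min changes only if 8 < -13.
New min = -13; changed? no

Answer: no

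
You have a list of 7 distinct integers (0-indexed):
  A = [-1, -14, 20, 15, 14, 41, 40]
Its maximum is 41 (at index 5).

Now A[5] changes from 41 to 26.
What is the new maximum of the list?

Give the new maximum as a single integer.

Old max = 41 (at index 5)
Change: A[5] 41 -> 26
Changed element WAS the max -> may need rescan.
  Max of remaining elements: 40
  New max = max(26, 40) = 40

Answer: 40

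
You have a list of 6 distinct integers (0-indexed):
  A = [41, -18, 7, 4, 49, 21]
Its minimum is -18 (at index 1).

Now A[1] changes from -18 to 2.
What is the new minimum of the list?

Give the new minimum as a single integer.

Answer: 2

Derivation:
Old min = -18 (at index 1)
Change: A[1] -18 -> 2
Changed element WAS the min. Need to check: is 2 still <= all others?
  Min of remaining elements: 4
  New min = min(2, 4) = 2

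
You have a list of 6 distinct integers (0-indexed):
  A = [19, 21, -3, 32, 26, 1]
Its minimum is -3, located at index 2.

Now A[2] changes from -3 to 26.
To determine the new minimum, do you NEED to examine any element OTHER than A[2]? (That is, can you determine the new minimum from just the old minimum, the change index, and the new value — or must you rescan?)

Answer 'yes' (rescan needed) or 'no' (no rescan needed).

Old min = -3 at index 2
Change at index 2: -3 -> 26
Index 2 WAS the min and new value 26 > old min -3. Must rescan other elements to find the new min.
Needs rescan: yes

Answer: yes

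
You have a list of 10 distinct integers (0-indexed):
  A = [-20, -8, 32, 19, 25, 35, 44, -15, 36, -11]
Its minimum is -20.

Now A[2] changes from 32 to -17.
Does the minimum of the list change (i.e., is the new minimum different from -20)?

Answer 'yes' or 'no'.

Answer: no

Derivation:
Old min = -20
Change: A[2] 32 -> -17
Changed element was NOT the min; min changes only if -17 < -20.
New min = -20; changed? no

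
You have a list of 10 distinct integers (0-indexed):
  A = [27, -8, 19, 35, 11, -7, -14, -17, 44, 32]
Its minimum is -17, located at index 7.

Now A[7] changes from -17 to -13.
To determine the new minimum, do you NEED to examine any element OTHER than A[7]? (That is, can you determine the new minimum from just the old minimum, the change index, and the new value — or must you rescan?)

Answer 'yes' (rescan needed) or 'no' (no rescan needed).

Answer: yes

Derivation:
Old min = -17 at index 7
Change at index 7: -17 -> -13
Index 7 WAS the min and new value -13 > old min -17. Must rescan other elements to find the new min.
Needs rescan: yes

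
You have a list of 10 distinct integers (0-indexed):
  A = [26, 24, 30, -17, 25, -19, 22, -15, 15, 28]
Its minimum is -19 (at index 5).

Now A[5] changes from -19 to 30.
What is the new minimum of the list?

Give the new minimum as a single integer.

Old min = -19 (at index 5)
Change: A[5] -19 -> 30
Changed element WAS the min. Need to check: is 30 still <= all others?
  Min of remaining elements: -17
  New min = min(30, -17) = -17

Answer: -17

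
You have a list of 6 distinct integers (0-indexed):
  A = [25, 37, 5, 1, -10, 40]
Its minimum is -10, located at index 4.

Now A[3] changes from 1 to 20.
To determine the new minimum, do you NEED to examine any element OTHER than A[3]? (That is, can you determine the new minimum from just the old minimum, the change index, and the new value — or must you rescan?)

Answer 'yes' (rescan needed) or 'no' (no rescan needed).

Answer: no

Derivation:
Old min = -10 at index 4
Change at index 3: 1 -> 20
Index 3 was NOT the min. New min = min(-10, 20). No rescan of other elements needed.
Needs rescan: no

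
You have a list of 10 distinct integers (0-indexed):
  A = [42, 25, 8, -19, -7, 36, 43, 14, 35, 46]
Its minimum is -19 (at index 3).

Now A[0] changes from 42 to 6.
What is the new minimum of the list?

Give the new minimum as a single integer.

Answer: -19

Derivation:
Old min = -19 (at index 3)
Change: A[0] 42 -> 6
Changed element was NOT the old min.
  New min = min(old_min, new_val) = min(-19, 6) = -19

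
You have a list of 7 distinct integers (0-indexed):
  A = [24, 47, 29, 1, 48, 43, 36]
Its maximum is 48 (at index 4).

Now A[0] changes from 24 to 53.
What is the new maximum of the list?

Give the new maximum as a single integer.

Answer: 53

Derivation:
Old max = 48 (at index 4)
Change: A[0] 24 -> 53
Changed element was NOT the old max.
  New max = max(old_max, new_val) = max(48, 53) = 53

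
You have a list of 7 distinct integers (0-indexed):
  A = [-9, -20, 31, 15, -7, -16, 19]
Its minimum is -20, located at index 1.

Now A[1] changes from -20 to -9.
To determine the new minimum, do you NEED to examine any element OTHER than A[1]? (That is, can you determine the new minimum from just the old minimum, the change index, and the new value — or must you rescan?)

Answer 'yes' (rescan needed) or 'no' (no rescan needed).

Old min = -20 at index 1
Change at index 1: -20 -> -9
Index 1 WAS the min and new value -9 > old min -20. Must rescan other elements to find the new min.
Needs rescan: yes

Answer: yes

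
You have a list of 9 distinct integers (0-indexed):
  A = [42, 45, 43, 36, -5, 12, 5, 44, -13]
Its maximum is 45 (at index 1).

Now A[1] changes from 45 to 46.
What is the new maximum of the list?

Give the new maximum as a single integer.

Answer: 46

Derivation:
Old max = 45 (at index 1)
Change: A[1] 45 -> 46
Changed element WAS the max -> may need rescan.
  Max of remaining elements: 44
  New max = max(46, 44) = 46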